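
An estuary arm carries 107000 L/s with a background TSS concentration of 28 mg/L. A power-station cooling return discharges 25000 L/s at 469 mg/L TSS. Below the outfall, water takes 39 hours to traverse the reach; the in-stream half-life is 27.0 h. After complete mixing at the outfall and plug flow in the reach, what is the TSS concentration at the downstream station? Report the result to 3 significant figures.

After mixing, C = (107000·28.00 + 25000·469.0) / 132000 = 14720000/132000 = 111.5 mg/L.
Half-life 27.0 h → k = ln 2 / 27.0 = 0.02567 h⁻¹ = 0.6161 d⁻¹.
After decay, C = 111.5 × e^(−kt) = 111.5 × 0.3674 = 40.98 mg/L.

41.0 mg/L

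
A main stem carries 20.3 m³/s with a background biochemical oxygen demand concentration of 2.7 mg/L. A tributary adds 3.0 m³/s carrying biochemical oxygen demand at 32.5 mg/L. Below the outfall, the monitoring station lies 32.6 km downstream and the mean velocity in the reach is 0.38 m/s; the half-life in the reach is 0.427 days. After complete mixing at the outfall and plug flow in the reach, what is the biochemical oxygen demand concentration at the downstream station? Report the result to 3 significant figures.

Mass balance: C = (20.30·2.700 + 3.000·32.50) / 23.30 = 152.3/23.30 = 6.537 mg/L.
Travel time t = 32.6·1000 / 0.38 = 85790 s = 23.83 h.
Half-life 0.427 d → k = ln 2 / 0.427 = 1.623 d⁻¹.
After decay, C = 6.537 × e^(−kt) = 6.537 × 0.1995 = 1.304 mg/L.

1.30 mg/L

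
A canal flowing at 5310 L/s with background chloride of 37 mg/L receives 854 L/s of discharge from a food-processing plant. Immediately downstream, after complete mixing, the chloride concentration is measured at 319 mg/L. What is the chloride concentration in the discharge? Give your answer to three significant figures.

2070 mg/L

Mass balance: 5310·37.00 + 854.0·Cₑ = 6164·319.0
→ Cₑ = (6164·319.0 − 5310·37.00) / 854.0 = 2072 mg/L.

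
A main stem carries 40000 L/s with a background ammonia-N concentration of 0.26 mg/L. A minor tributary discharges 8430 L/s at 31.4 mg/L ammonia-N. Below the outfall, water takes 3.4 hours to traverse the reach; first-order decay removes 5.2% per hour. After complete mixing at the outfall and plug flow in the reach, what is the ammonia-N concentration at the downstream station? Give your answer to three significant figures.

After mixing, C = (40000·0.2600 + 8430·31.40) / 48430 = 275100/48430 = 5.680 mg/L.
5.2%/h lost → k = −ln(1 − 0.052) = 0.05340 h⁻¹.
Applying C = C₀e^(−kt): 5.680 × 0.8340 = 4.737 mg/L.

4.74 mg/L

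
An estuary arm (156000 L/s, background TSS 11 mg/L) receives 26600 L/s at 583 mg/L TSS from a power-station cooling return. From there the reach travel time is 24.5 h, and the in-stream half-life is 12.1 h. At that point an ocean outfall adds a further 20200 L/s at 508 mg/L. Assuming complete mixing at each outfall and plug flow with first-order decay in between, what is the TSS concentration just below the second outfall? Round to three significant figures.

71.5 mg/L

After mixing, C = (156000·11.00 + 26600·583.0) / 182600 = 17220000/182600 = 94.33 mg/L; combined flow 182600 L/s.
Half-life 12.1 h → k = ln 2 / 12.1 = 0.05728 h⁻¹ = 1.375 d⁻¹.
Applying C = C₀e^(−kt): 94.33 × 0.2457 = 23.18 mg/L.
Second outfall: C = (182600·23.18 + 20200·508.0)/202800 = 71.47 mg/L.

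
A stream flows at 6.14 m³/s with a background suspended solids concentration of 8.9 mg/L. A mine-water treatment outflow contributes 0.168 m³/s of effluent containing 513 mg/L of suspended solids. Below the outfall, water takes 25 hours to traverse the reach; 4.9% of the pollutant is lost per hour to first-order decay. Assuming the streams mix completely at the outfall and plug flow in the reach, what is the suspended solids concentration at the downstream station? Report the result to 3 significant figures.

6.36 mg/L

Mass balance: C = (6.140·8.900 + 0.1680·513.0) / 6.308 = 140.8/6.308 = 22.33 mg/L.
4.9%/h lost → k = −ln(1 − 0.049) = 0.05024 h⁻¹.
Decay over the reach: 22.33·exp(−kt) = 22.33·0.2848 = 6.358 mg/L.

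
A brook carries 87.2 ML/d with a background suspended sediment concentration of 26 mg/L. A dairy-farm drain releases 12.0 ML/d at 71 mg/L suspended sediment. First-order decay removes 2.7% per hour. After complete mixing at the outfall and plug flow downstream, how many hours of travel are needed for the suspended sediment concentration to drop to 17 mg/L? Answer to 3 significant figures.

22.5 h

Mass balance: C = (87.20·26.00 + 12.00·71.00) / 99.20 = 3119/99.20 = 31.44 mg/L.
2.7%/h lost → k = −ln(1 − 0.027) = 0.02737 h⁻¹.
31.44·exp(−k·t) = 17 → t = ln(31.44/17)/k = 80890 s = 22.47 h.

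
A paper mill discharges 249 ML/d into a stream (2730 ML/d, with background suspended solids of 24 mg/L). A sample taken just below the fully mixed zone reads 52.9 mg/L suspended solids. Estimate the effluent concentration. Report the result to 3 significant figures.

Mass balance: 2730·24.00 + 249.0·Cₑ = 2979·52.90
→ Cₑ = (2979·52.90 − 2730·24.00) / 249.0 = 369.8 mg/L.

370 mg/L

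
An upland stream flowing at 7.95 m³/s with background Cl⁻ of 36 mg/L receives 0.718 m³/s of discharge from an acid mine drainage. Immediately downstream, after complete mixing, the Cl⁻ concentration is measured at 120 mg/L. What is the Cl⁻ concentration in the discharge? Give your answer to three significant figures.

1050 mg/L

Mass balance: 7.950·36.00 + 0.7180·Cₑ = 8.668·120.0
→ Cₑ = (8.668·120.0 − 7.950·36.00) / 0.7180 = 1050 mg/L.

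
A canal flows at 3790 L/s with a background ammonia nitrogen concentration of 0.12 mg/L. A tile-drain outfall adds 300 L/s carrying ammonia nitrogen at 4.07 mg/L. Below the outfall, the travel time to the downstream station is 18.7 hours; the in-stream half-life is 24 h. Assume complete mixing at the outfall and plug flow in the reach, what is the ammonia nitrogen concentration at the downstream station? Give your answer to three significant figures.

0.239 mg/L

Conservation of mass: C = (3790·0.1200 + 300.0·4.070) / 4090 = 1676/4090 = 0.4097 mg/L.
Half-life 24 h → k = ln 2 / 24 = 0.02888 h⁻¹ = 0.6931 d⁻¹.
After decay, C = 0.4097 × e^(−kt) = 0.4097 × 0.5827 = 0.2388 mg/L.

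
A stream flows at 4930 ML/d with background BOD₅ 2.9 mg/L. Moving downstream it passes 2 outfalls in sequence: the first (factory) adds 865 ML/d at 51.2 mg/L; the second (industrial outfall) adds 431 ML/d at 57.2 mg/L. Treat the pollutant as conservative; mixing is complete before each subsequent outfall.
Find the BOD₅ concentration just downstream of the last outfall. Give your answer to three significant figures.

After outfall 1: Q = 4930 + 865.0 = 5795 ML/d; C = (4930·2.900 + 865.0·51.20)/5795 = 10.11 mg/L.
After outfall 2: Q = 5795 + 431.0 = 6226 ML/d; C = (5795·10.11 + 431.0·57.20)/6226 = 13.37 mg/L.

13.4 mg/L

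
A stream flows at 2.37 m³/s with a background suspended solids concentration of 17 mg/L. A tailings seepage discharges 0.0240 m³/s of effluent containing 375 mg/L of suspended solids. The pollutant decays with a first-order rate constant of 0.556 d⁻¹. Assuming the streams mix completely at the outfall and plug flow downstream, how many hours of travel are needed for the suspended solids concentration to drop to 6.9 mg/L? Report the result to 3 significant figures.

47.2 h

Mass balance: C = (2.370·17.00 + 0.02400·375.0) / 2.394 = 49.29/2.394 = 20.59 mg/L.
20.59·exp(−k·t) = 6.9 → t = ln(20.59/6.9)/k = 169900 s = 47.19 h.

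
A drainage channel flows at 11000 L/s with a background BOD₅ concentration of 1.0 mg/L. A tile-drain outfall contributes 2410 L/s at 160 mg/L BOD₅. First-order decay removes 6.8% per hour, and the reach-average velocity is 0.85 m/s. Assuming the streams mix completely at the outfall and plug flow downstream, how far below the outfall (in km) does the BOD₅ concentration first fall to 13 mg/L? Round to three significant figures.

35.7 km

Conservation of mass: C = (11000·1.000 + 2410·160.0) / 13410 = 396600/13410 = 29.57 mg/L.
6.8%/h lost → k = −ln(1 − 0.068) = 0.07042 h⁻¹.
Set 29.57·exp(−k·t) = 13 → t = ln(29.57/13)/k = 42020 s = 11.67 h.
Distance = v·t = 0.85·42020 = 35720 m = 35.72 km.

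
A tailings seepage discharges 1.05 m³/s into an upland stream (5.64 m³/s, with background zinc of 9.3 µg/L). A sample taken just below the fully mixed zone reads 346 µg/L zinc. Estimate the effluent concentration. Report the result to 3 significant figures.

2150 µg/L

Mass balance: 5.640·9.300 + 1.050·Cₑ = 6.690·346.0
→ Cₑ = (6.690·346.0 − 5.640·9.300) / 1.050 = 2155 µg/L.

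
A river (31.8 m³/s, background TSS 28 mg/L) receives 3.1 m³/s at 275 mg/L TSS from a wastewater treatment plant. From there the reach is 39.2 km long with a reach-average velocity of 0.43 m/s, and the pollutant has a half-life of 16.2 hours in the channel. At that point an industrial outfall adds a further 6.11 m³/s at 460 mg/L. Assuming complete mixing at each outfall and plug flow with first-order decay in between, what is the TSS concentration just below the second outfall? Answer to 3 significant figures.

82.9 mg/L

After mixing, C = (31.80·28.00 + 3.100·275.0) / 34.90 = 1743/34.90 = 49.94 mg/L; combined flow 34.90 m³/s.
Travel time t = 39.2·1000 / 0.43 = 91160 s = 25.32 h.
Half-life 16.2 h → k = ln 2 / 16.2 = 0.04279 h⁻¹ = 1.027 d⁻¹.
Decay over the reach: 49.94·exp(−kt) = 49.94·0.3384 = 16.90 mg/L.
Second outfall: C = (34.90·16.90 + 6.110·460.0)/41.01 = 82.92 mg/L.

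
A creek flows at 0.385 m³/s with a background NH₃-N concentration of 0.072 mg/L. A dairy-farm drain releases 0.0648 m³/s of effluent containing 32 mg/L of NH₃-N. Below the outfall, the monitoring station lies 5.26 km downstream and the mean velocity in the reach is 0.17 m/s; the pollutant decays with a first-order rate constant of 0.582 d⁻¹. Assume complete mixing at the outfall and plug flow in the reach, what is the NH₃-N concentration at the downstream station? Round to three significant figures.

3.79 mg/L

Flow-weighted average: C = (0.3850·0.07200 + 0.06480·32.00) / 0.4498 = 2.101/0.4498 = 4.672 mg/L.
Travel time t = 5.26·1000 / 0.17 = 30940 s = 8.595 h.
After decay, C = 4.672 × e^(−kt) = 4.672 × 0.8119 = 3.793 mg/L.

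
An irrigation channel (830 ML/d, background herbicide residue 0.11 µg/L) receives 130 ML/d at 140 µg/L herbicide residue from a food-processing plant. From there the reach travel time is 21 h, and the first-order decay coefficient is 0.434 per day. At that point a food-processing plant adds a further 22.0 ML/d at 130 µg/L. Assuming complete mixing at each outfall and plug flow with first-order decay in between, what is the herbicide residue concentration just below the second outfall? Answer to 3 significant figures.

15.7 µg/L

Conservation of mass: C = (830.0·0.1100 + 130.0·140.0) / 960.0 = 18290/960.0 = 19.05 µg/L; combined flow 960.0 ML/d.
First-order decay: C = 19.05·exp(−k·t) = 19.05·0.6840 = 13.03 µg/L.
At the second outfall, C = (960.0·13.03 + 22.00·130.0) / (960.0 + 22.00) = 15.65 µg/L.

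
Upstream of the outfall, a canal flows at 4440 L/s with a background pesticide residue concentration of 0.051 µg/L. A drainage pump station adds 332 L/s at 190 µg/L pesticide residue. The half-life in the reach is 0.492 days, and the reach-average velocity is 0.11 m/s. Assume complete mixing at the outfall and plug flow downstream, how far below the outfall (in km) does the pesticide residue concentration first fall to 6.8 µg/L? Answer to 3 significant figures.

Mixed concentration C = ΣQC/ΣQ = (4440·0.05100 + 332.0·190.0) / 4772 = 63310/4772 = 13.27 µg/L.
Half-life 0.492 d → k = ln 2 / 0.492 = 1.409 d⁻¹.
Set 13.27·exp(−k·t) = 6.8 → t = ln(13.27/6.8)/k = 40980 s = 11.38 h.
Distance = v·t = 0.11·40980 = 4508 m = 4.508 km.

4.51 km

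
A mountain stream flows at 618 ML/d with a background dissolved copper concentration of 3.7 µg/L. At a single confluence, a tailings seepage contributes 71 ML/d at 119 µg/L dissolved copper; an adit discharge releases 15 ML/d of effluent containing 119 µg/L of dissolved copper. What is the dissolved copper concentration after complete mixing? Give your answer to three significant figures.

Mass balance: C = (618.0·3.700 + 71.00·119.0 + 15.00·119.0) / 704.0 = 12520/704.0 = 17.78 µg/L.

17.8 µg/L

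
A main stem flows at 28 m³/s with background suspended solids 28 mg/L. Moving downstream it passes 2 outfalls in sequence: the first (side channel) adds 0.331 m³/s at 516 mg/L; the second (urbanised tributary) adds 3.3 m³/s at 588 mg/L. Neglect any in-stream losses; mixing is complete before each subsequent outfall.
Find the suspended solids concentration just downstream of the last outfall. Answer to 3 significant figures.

Outfall 1: combined Q = 28.33 m³/s; C = (28.00·28.00 + 0.3310·516.0)/28.33 = 33.70 mg/L.
Outfall 2: combined Q = 31.63 m³/s; C = (28.33·33.70 + 3.300·588.0)/31.63 = 91.53 mg/L.

91.5 mg/L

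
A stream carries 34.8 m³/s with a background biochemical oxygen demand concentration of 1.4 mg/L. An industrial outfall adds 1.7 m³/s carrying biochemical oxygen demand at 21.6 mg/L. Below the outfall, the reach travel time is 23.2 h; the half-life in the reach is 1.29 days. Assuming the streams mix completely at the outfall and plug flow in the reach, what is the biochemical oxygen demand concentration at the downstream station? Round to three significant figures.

Conservation of mass: C = (34.80·1.400 + 1.700·21.60) / 36.50 = 85.44/36.50 = 2.341 mg/L.
Half-life 1.29 d → k = ln 2 / 1.29 = 0.5373 d⁻¹.
Applying C = C₀e^(−kt): 2.341 × 0.5949 = 1.392 mg/L.

1.39 mg/L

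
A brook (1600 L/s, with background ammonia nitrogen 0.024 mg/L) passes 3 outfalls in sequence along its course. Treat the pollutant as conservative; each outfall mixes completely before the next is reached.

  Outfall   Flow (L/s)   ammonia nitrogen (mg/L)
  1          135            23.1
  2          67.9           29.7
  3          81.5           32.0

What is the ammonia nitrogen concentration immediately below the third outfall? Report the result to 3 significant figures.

4.13 mg/L

After outfall 1: Q = 1600 + 135.0 = 1735 L/s; C = (1600·0.02400 + 135.0·23.10)/1735 = 1.820 mg/L.
After outfall 2: Q = 1735 + 67.90 = 1803 L/s; C = (1735·1.820 + 67.90·29.70)/1803 = 2.870 mg/L.
After outfall 3: Q = 1803 + 81.50 = 1884 L/s; C = (1803·2.870 + 81.50·32.00)/1884 = 4.129 mg/L.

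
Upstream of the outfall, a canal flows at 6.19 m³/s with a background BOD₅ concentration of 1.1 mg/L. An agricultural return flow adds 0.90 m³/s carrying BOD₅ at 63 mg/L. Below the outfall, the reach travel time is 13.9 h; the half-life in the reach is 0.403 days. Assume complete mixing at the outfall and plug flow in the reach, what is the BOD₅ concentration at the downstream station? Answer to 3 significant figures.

Mixed concentration C = ΣQC/ΣQ = (6.190·1.100 + 0.9000·63.00) / 7.090 = 63.51/7.090 = 8.958 mg/L.
Half-life 0.403 d → k = ln 2 / 0.403 = 1.720 d⁻¹.
After decay, C = 8.958 × e^(−kt) = 8.958 × 0.3693 = 3.308 mg/L.

3.31 mg/L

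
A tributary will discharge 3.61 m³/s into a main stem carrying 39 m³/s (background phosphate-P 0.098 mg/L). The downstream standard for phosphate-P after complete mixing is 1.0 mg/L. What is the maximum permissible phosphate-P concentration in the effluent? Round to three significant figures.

At the limit, (Qr·Cr + Qe·Cₑ)/(Qr + Qe) = 1.0:
Cₑ = (42.61·1.0 − 39.00·0.09800) / 3.610 = 10.74 mg/L.

10.7 mg/L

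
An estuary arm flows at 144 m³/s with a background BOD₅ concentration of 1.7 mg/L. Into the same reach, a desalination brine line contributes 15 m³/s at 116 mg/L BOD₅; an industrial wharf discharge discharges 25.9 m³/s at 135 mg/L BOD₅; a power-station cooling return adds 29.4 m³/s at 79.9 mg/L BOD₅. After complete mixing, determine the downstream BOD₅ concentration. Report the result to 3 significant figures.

36.5 mg/L

After mixing, C = (144.0·1.700 + 15.00·116.0 + 25.90·135.0 + 29.40·79.90) / 214.3 = 7830/214.3 = 36.54 mg/L.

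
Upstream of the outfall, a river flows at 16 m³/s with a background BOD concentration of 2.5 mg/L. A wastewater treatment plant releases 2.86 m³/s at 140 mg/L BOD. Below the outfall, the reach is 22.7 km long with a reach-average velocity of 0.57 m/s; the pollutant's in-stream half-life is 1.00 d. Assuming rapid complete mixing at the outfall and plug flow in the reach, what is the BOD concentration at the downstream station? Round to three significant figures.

After mixing, C = (16.00·2.500 + 2.860·140.0) / 18.86 = 440.4/18.86 = 23.35 mg/L.
Travel time t = 22.7·1000 / 0.57 = 39820 s = 11.06 h.
Half-life 1.00 d → k = ln 2 / 1.00 = 0.6931 d⁻¹.
After decay, C = 23.35 × e^(−kt) = 23.35 × 0.7265 = 16.96 mg/L.

17.0 mg/L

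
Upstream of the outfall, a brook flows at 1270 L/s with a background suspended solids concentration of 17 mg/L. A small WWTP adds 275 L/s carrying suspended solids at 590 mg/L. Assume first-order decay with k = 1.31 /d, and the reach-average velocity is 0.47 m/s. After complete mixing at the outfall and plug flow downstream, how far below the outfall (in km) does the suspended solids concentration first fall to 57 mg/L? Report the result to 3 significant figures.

22.8 km

After mixing, C = (1270·17.00 + 275.0·590.0) / 1545 = 183800/1545 = 119.0 mg/L.
Set 119.0·exp(−k·t) = 57 → t = ln(119.0/57)/k = 48540 s = 13.48 h.
Distance = v·t = 0.47·48540 = 22810 m = 22.81 km.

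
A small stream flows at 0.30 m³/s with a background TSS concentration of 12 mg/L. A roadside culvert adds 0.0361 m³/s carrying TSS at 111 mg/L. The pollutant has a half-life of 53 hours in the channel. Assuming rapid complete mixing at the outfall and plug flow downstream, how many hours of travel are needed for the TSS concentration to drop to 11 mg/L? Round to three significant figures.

55.2 h

After mixing, C = (0.3000·12.00 + 0.03610·111.0) / 0.3361 = 7.607/0.3361 = 22.63 mg/L.
Half-life 53 h → k = ln 2 / 53 = 0.01308 h⁻¹ = 0.3139 d⁻¹.
22.63·exp(−k·t) = 11 → t = ln(22.63/11)/k = 198600 s = 55.17 h.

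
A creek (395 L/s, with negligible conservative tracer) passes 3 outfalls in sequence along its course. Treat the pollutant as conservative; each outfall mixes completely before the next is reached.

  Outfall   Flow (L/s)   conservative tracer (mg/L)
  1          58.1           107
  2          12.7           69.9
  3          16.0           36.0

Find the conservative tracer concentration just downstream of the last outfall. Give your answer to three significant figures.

15.9 mg/L

Outfall 1: combined Q = 453.1 L/s; C = (395.0·0 + 58.10·107.0)/453.1 = 13.72 mg/L.
Outfall 2: combined Q = 465.8 L/s; C = (453.1·13.72 + 12.70·69.90)/465.8 = 15.25 mg/L.
Outfall 3: combined Q = 481.8 L/s; C = (465.8·15.25 + 16.00·36.00)/481.8 = 15.94 mg/L.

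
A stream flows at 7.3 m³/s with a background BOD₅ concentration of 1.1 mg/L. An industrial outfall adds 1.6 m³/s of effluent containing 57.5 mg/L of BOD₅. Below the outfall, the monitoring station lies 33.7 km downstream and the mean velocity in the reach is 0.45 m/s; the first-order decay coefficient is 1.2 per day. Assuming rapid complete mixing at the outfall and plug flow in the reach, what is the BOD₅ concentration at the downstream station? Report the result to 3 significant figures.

3.97 mg/L

Mass balance: C = (7.300·1.100 + 1.600·57.50) / 8.900 = 100.0/8.900 = 11.24 mg/L.
Travel time t = 33.7·1000 / 0.45 = 74890 s = 20.80 h.
Applying C = C₀e^(−kt): 11.24 × 0.3534 = 3.972 mg/L.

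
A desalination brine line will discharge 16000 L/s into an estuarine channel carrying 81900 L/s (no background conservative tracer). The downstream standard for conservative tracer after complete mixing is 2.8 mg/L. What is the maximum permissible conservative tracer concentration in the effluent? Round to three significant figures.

17.1 mg/L

At the limit, (Qr·Cr + Qe·Cₑ)/(Qr + Qe) = 2.8:
Cₑ = (97900·2.8 − 81900·0) / 16000 = 17.13 mg/L.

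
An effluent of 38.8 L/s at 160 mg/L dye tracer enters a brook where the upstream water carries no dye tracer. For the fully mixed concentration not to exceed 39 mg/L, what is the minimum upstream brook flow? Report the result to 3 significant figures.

Set C_mix = 39: (Q·0 + 38.80·160.0) / (Q + 38.80) = 39
→ Q = 38.80·(160.0 − 39)/(39 − 0) = 120.4 L/s.

120 L/s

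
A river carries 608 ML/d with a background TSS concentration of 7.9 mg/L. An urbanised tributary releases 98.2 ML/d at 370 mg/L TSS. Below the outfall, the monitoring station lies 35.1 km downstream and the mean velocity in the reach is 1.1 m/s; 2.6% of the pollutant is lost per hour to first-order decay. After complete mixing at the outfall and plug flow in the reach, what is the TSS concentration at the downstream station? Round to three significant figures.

Mass balance: C = (608.0·7.900 + 98.20·370.0) / 706.2 = 41140/706.2 = 58.25 mg/L.
Travel time t = 35.1·1000 / 1.1 = 31910 s = 8.864 h.
2.6%/h lost → k = −ln(1 − 0.026) = 0.02634 h⁻¹.
After decay, C = 58.25 × e^(−kt) = 58.25 × 0.7918 = 46.12 mg/L.

46.1 mg/L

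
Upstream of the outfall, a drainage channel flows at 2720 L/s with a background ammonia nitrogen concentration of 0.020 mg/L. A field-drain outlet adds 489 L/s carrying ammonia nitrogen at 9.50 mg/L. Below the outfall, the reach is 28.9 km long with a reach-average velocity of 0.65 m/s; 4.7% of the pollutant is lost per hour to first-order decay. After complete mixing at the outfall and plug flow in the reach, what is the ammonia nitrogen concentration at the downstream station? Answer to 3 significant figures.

0.808 mg/L

Flow-weighted average: C = (2720·0.02000 + 489.0·9.500) / 3209 = 4700/3209 = 1.465 mg/L.
Travel time t = 28.9·1000 / 0.65 = 44460 s = 12.35 h.
4.7%/h lost → k = −ln(1 − 0.047) = 0.04814 h⁻¹.
After decay, C = 1.465 × e^(−kt) = 1.465 × 0.5518 = 0.8082 mg/L.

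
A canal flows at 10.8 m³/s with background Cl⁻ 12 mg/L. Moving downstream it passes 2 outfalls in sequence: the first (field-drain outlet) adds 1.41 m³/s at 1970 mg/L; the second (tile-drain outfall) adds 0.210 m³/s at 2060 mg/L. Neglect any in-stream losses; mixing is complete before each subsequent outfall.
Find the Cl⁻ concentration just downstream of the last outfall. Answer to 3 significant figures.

Outfall 1: combined Q = 12.21 m³/s; C = (10.80·12.00 + 1.410·1970)/12.21 = 238.1 mg/L.
Outfall 2: combined Q = 12.42 m³/s; C = (12.21·238.1 + 0.2100·2060)/12.42 = 268.9 mg/L.

269 mg/L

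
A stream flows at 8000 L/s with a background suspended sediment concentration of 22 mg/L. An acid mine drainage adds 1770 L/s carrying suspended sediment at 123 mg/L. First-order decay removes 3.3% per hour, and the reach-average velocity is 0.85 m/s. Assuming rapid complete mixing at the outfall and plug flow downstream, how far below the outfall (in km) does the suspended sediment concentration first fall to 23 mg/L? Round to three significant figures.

Mass balance: C = (8000·22.00 + 1770·123.0) / 9770 = 393700/9770 = 40.30 mg/L.
3.3%/h lost → k = −ln(1 − 0.033) = 0.03356 h⁻¹.
Set 40.30·exp(−k·t) = 23 → t = ln(40.30/23)/k = 60160 s = 16.71 h.
Distance = v·t = 0.85·60160 = 51140 m = 51.14 km.

51.1 km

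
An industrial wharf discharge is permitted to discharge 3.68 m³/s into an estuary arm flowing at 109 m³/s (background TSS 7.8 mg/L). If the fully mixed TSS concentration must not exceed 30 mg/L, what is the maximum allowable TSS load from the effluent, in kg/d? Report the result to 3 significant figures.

Mass balance at the limit: 109.0·7.800 + 3.680·Cₑ = 112.7·30 → Cₑ = 687.6 mg/L.
Load = 3.680 m³/s × 687.6 g/m³ × 86 400 s/d = 218600 kg/d.

219000 kg/d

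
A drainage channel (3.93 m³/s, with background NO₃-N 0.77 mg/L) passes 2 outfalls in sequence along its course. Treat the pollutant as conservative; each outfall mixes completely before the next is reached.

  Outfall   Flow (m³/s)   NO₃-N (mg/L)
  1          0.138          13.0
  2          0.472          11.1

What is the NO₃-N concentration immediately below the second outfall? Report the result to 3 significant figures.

2.22 mg/L

Outfall 1: combined Q = 4.068 m³/s; C = (3.930·0.7700 + 0.1380·13.00)/4.068 = 1.185 mg/L.
Outfall 2: combined Q = 4.540 m³/s; C = (4.068·1.185 + 0.4720·11.10)/4.540 = 2.216 mg/L.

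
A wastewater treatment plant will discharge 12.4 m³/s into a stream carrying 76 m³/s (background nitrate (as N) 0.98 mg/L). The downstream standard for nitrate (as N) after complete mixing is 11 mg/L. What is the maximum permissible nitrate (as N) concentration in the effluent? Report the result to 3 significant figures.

72.4 mg/L

At the limit, (Qr·Cr + Qe·Cₑ)/(Qr + Qe) = 11:
Cₑ = (88.40·11 − 76.00·0.9800) / 12.40 = 72.41 mg/L.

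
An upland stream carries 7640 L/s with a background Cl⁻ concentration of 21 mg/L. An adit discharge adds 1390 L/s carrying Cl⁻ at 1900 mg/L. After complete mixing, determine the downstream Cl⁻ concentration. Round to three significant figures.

Flow-weighted average: C = (7640·21.00 + 1390·1900) / 9030 = 2801000/9030 = 310.2 mg/L.

310 mg/L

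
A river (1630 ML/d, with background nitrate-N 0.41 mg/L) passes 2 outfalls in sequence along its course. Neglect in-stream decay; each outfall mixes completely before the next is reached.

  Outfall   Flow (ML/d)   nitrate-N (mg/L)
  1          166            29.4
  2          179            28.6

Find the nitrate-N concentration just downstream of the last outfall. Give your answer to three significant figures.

5.40 mg/L

Outfall 1: combined Q = 1796 ML/d; C = (1630·0.4100 + 166.0·29.40)/1796 = 3.089 mg/L.
Outfall 2: combined Q = 1975 ML/d; C = (1796·3.089 + 179.0·28.60)/1975 = 5.402 mg/L.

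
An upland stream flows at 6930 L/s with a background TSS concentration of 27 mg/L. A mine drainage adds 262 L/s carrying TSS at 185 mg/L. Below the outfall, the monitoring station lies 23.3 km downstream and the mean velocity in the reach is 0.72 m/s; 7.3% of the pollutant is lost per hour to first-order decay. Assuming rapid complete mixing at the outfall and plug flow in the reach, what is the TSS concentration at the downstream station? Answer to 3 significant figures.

Mass balance: C = (6930·27.00 + 262.0·185.0) / 7192 = 235600/7192 = 32.76 mg/L.
Travel time t = 23.3·1000 / 0.72 = 32360 s = 8.989 h.
7.3%/h lost → k = −ln(1 − 0.073) = 0.07580 h⁻¹.
Applying C = C₀e^(−kt): 32.76 × 0.5059 = 16.57 mg/L.

16.6 mg/L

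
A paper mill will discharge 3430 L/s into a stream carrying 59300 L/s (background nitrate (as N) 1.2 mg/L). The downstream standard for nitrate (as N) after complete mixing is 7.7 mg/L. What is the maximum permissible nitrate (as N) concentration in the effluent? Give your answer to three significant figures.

At the limit, (Qr·Cr + Qe·Cₑ)/(Qr + Qe) = 7.7:
Cₑ = (62730·7.7 − 59300·1.200) / 3430 = 120.1 mg/L.

120 mg/L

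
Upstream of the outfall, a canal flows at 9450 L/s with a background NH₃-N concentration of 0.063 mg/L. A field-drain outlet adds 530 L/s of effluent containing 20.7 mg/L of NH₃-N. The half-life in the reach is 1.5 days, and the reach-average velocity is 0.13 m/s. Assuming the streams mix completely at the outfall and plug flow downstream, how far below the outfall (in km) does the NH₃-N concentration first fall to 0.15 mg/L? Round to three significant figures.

49.7 km

Conservation of mass: C = (9450·0.06300 + 530.0·20.70) / 9980 = 11570/9980 = 1.159 mg/L.
Half-life 1.5 d → k = ln 2 / 1.5 = 0.4621 d⁻¹.
Set 1.159·exp(−k·t) = 0.15 → t = ln(1.159/0.15)/k = 382300 s = 106.2 h.
Distance = v·t = 0.13·382300 = 49700 m = 49.70 km.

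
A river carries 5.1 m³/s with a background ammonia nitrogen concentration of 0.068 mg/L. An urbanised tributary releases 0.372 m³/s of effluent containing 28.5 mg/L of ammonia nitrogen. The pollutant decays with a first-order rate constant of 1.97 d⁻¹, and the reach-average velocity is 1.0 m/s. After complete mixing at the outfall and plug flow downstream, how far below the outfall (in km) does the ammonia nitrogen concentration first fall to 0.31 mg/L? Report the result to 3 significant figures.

81.8 km

Mixed concentration C = ΣQC/ΣQ = (5.100·0.06800 + 0.3720·28.50) / 5.472 = 10.95/5.472 = 2.001 mg/L.
Set 2.001·exp(−k·t) = 0.31 → t = ln(2.001/0.31)/k = 81780 s = 22.72 h.
Distance = v·t = 1.0·81780 = 81780 m = 81.78 km.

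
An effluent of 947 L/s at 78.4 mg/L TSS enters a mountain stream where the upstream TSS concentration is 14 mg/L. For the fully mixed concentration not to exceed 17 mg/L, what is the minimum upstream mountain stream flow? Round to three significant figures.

Set C_mix = 17: (Q·14.00 + 947.0·78.40) / (Q + 947.0) = 17
→ Q = 947.0·(78.40 − 17)/(17 − 14.00) = 19380 L/s.

19400 L/s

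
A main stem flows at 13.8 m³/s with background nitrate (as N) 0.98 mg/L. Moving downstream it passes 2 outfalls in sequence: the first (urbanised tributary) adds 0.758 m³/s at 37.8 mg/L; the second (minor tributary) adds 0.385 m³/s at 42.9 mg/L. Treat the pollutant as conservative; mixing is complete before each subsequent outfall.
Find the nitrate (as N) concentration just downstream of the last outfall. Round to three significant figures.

3.93 mg/L

Below outfall 1: Q → 14.56 m³/s, C = (13.80·0.9800 + 0.7580·37.80)/14.56 = 2.897 mg/L.
Below outfall 2: Q → 14.94 m³/s, C = (14.56·2.897 + 0.3850·42.90)/14.94 = 3.928 mg/L.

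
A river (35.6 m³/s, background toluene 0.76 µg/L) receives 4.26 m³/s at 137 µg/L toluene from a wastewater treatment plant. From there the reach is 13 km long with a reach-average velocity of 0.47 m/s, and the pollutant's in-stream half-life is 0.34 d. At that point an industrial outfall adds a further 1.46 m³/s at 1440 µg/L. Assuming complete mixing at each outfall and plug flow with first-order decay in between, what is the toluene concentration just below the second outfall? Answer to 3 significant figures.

Mass balance: C = (35.60·0.7600 + 4.260·137.0) / 39.86 = 610.7/39.86 = 15.32 µg/L; combined flow 39.86 m³/s.
Travel time t = 13·1000 / 0.47 = 27660 s = 7.683 h.
Half-life 0.34 d → k = ln 2 / 0.34 = 2.039 d⁻¹.
Applying C = C₀e^(−kt): 15.32 × 0.5207 = 7.977 µg/L.
Second outfall: C = (39.86·7.977 + 1.460·1440)/41.32 = 58.58 µg/L.

58.6 µg/L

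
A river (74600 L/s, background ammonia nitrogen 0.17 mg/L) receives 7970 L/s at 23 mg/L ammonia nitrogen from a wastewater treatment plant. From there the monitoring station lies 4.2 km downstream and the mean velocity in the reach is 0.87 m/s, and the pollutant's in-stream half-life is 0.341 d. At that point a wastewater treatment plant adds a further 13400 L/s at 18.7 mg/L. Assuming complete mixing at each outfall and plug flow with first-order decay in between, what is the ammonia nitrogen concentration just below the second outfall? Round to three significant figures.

4.43 mg/L

After mixing, C = (74600·0.1700 + 7970·23.00) / 82570 = 196000/82570 = 2.374 mg/L; combined flow 82570 L/s.
Travel time t = 4.2·1000 / 0.87 = 4828 s = 1.341 h.
Half-life 0.341 d → k = ln 2 / 0.341 = 2.033 d⁻¹.
Applying C = C₀e^(−kt): 2.374 × 0.8926 = 2.119 mg/L.
At the second outfall, C = (82570·2.119 + 13400·18.70) / (82570 + 13400) = 4.434 mg/L.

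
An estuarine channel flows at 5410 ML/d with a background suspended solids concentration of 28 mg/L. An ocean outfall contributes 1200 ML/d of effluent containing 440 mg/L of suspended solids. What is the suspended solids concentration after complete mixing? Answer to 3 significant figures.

Mass balance: C = (5410·28.00 + 1200·440.0) / 6610 = 679500/6610 = 102.8 mg/L.

103 mg/L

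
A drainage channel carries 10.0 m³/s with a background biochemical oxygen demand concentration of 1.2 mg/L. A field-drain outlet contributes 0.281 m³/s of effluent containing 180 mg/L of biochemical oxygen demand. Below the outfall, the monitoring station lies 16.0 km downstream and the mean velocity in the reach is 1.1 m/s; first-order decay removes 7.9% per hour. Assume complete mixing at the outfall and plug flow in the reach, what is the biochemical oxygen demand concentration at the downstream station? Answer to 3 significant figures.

Conservation of mass: C = (10.00·1.200 + 0.2810·180.0) / 10.28 = 62.58/10.28 = 6.087 mg/L.
Travel time t = 16.0·1000 / 1.1 = 14550 s = 4.040 h.
7.9%/h lost → k = −ln(1 − 0.079) = 0.08230 h⁻¹.
Decay over the reach: 6.087·exp(−kt) = 6.087·0.7171 = 4.365 mg/L.

4.37 mg/L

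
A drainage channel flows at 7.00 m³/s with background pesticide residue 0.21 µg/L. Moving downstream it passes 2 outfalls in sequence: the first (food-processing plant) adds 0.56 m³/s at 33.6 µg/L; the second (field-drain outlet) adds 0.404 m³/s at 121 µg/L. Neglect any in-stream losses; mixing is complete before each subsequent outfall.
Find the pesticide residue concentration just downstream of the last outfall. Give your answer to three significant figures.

Below outfall 1: Q → 7.560 m³/s, C = (7.000·0.2100 + 0.5600·33.60)/7.560 = 2.683 µg/L.
Below outfall 2: Q → 7.964 m³/s, C = (7.560·2.683 + 0.4040·121.0)/7.964 = 8.685 µg/L.

8.69 µg/L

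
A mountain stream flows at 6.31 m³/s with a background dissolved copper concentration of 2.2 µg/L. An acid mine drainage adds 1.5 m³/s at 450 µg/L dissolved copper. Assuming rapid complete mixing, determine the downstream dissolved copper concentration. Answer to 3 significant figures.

Mixed concentration C = ΣQC/ΣQ = (6.310·2.200 + 1.500·450.0) / 7.810 = 688.9/7.810 = 88.21 µg/L.

88.2 µg/L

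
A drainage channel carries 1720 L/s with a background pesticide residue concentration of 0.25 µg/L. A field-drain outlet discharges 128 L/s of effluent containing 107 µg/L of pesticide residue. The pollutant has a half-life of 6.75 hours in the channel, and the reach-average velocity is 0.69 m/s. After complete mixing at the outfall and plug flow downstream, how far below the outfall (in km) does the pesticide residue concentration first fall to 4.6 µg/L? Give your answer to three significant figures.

12.3 km

Conservation of mass: C = (1720·0.2500 + 128.0·107.0) / 1848 = 14130/1848 = 7.644 µg/L.
Half-life 6.75 h → k = ln 2 / 6.75 = 0.1027 h⁻¹ = 2.465 d⁻¹.
Set 7.644·exp(−k·t) = 4.6 → t = ln(7.644/4.6)/k = 17800 s = 4.946 h.
Distance = v·t = 0.69·17800 = 12280 m = 12.28 km.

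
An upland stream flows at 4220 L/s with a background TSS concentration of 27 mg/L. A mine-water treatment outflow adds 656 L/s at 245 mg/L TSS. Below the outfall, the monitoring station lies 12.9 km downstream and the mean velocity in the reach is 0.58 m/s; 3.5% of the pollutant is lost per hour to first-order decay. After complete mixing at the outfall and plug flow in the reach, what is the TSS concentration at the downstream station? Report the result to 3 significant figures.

After mixing, C = (4220·27.00 + 656.0·245.0) / 4876 = 274700/4876 = 56.33 mg/L.
Travel time t = 12.9·1000 / 0.58 = 22240 s = 6.178 h.
3.5%/h lost → k = −ln(1 − 0.035) = 0.03563 h⁻¹.
First-order decay: C = 56.33·exp(−k·t) = 56.33·0.8024 = 45.20 mg/L.

45.2 mg/L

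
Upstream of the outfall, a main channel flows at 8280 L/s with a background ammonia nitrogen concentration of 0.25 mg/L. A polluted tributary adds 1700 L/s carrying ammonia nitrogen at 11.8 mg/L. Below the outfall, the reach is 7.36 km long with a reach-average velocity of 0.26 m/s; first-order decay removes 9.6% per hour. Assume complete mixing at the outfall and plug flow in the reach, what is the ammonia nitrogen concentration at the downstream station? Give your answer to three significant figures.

Mass balance: C = (8280·0.2500 + 1700·11.80) / 9980 = 22130/9980 = 2.217 mg/L.
Travel time t = 7.36·1000 / 0.26 = 28310 s = 7.863 h.
9.6%/h lost → k = −ln(1 − 0.096) = 0.1009 h⁻¹.
First-order decay: C = 2.217·exp(−k·t) = 2.217·0.4522 = 1.003 mg/L.

1.00 mg/L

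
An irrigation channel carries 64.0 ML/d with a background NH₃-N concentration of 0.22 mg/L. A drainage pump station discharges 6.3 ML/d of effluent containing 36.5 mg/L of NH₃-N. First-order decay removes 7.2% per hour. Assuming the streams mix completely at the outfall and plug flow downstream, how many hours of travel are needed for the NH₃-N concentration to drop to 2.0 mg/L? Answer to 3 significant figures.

7.38 h

Mixed concentration C = ΣQC/ΣQ = (64.00·0.2200 + 6.300·36.50) / 70.30 = 244.0/70.30 = 3.471 mg/L.
7.2%/h lost → k = −ln(1 − 0.072) = 0.07472 h⁻¹.
3.471·exp(−k·t) = 2.0 → t = ln(3.471/2.0)/k = 26560 s = 7.379 h.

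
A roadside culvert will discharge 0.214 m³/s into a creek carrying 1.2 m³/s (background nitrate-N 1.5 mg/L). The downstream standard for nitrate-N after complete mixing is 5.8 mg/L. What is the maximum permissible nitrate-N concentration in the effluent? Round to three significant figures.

At the limit, (Qr·Cr + Qe·Cₑ)/(Qr + Qe) = 5.8:
Cₑ = (1.414·5.8 − 1.200·1.500) / 0.2140 = 29.91 mg/L.

29.9 mg/L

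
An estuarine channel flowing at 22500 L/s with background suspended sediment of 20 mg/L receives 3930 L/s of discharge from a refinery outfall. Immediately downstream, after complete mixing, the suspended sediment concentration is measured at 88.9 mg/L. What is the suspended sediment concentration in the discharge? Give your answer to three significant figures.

483 mg/L

Mass balance: 22500·20.00 + 3930·Cₑ = 26430·88.90
→ Cₑ = (26430·88.90 − 22500·20.00) / 3930 = 483.4 mg/L.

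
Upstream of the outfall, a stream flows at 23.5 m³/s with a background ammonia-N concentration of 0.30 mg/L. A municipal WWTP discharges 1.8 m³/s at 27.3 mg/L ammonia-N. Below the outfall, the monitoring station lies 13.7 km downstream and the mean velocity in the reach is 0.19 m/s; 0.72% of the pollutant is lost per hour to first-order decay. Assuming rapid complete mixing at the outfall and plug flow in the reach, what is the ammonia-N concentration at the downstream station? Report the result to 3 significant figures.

1.92 mg/L

After mixing, C = (23.50·0.3000 + 1.800·27.30) / 25.30 = 56.19/25.30 = 2.221 mg/L.
Travel time t = 13.7·1000 / 0.19 = 72110 s = 20.03 h.
0.72%/h lost → k = −ln(1 − 0.0072) = 0.007226 h⁻¹.
After decay, C = 2.221 × e^(−kt) = 2.221 × 0.8653 = 1.922 mg/L.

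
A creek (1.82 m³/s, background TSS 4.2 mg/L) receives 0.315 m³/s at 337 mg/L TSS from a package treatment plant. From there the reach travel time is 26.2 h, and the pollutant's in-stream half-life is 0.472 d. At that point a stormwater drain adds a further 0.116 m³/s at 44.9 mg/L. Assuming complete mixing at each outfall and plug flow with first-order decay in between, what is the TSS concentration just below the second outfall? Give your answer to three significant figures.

Mass balance: C = (1.820·4.200 + 0.3150·337.0) / 2.135 = 113.8/2.135 = 53.30 mg/L; combined flow 2.135 m³/s.
Half-life 0.472 d → k = ln 2 / 0.472 = 1.469 d⁻¹.
After decay, C = 53.30 × e^(−kt) = 53.30 × 0.2013 = 10.73 mg/L.
Second outfall: C = (2.135·10.73 + 0.1160·44.90)/2.251 = 12.49 mg/L.

12.5 mg/L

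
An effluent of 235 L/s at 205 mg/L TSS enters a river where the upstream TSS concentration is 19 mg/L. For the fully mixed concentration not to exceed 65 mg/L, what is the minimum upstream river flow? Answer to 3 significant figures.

Set C_mix = 65: (Q·19.00 + 235.0·205.0) / (Q + 235.0) = 65
→ Q = 235.0·(205.0 − 65)/(65 − 19.00) = 715.2 L/s.

715 L/s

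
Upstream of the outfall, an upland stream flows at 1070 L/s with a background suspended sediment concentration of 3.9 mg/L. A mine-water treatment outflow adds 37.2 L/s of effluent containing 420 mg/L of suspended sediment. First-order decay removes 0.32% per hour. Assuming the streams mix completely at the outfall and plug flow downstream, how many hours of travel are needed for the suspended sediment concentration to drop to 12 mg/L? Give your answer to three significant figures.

After mixing, C = (1070·3.900 + 37.20·420.0) / 1107 = 19800/1107 = 17.88 mg/L.
0.32%/h lost → k = −ln(1 − 0.0032) = 0.003205 h⁻¹.
17.88·exp(−k·t) = 12 → t = ln(17.88/12)/k = 447900 s = 124.4 h.

124 h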